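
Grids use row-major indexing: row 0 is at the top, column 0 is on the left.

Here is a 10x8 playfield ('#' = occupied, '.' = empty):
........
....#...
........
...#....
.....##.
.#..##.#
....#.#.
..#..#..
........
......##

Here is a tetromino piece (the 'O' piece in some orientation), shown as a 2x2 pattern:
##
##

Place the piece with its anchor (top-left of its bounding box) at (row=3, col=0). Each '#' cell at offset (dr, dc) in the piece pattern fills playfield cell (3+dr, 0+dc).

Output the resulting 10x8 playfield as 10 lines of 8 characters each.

Answer: ........
....#...
........
##.#....
##...##.
.#..##.#
....#.#.
..#..#..
........
......##

Derivation:
Fill (3+0,0+0) = (3,0)
Fill (3+0,0+1) = (3,1)
Fill (3+1,0+0) = (4,0)
Fill (3+1,0+1) = (4,1)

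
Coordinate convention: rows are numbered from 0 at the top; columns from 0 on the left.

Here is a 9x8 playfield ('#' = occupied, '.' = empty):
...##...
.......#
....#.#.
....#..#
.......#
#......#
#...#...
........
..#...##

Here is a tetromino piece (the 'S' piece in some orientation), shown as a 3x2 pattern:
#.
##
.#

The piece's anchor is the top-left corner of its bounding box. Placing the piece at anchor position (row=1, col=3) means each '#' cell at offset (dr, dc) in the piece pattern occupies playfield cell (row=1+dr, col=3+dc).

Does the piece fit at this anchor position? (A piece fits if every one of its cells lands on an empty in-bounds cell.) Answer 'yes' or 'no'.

Check each piece cell at anchor (1, 3):
  offset (0,0) -> (1,3): empty -> OK
  offset (1,0) -> (2,3): empty -> OK
  offset (1,1) -> (2,4): occupied ('#') -> FAIL
  offset (2,1) -> (3,4): occupied ('#') -> FAIL
All cells valid: no

Answer: no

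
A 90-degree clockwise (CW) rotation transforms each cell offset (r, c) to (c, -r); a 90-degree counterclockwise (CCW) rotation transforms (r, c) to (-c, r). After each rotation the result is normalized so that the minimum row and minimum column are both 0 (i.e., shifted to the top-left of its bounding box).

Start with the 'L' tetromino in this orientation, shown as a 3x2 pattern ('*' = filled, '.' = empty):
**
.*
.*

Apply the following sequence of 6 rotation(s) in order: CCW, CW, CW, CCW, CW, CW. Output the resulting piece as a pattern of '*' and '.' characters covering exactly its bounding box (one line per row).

Answer: *.
*.
**

Derivation:
Start:
**
.*
.*
After rotation 1 (CCW):
***
*..
After rotation 2 (CW):
**
.*
.*
After rotation 3 (CW):
..*
***
After rotation 4 (CCW):
**
.*
.*
After rotation 5 (CW):
..*
***
After rotation 6 (CW):
*.
*.
**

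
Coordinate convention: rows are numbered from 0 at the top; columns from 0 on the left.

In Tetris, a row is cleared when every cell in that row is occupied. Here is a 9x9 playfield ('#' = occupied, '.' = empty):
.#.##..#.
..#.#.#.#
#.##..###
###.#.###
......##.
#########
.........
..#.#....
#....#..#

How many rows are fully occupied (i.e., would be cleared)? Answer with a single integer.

Check each row:
  row 0: 5 empty cells -> not full
  row 1: 5 empty cells -> not full
  row 2: 3 empty cells -> not full
  row 3: 2 empty cells -> not full
  row 4: 7 empty cells -> not full
  row 5: 0 empty cells -> FULL (clear)
  row 6: 9 empty cells -> not full
  row 7: 7 empty cells -> not full
  row 8: 6 empty cells -> not full
Total rows cleared: 1

Answer: 1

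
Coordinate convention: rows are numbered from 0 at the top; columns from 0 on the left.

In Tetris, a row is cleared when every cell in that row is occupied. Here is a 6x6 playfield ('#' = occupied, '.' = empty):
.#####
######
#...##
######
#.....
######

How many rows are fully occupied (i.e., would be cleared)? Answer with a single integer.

Answer: 3

Derivation:
Check each row:
  row 0: 1 empty cell -> not full
  row 1: 0 empty cells -> FULL (clear)
  row 2: 3 empty cells -> not full
  row 3: 0 empty cells -> FULL (clear)
  row 4: 5 empty cells -> not full
  row 5: 0 empty cells -> FULL (clear)
Total rows cleared: 3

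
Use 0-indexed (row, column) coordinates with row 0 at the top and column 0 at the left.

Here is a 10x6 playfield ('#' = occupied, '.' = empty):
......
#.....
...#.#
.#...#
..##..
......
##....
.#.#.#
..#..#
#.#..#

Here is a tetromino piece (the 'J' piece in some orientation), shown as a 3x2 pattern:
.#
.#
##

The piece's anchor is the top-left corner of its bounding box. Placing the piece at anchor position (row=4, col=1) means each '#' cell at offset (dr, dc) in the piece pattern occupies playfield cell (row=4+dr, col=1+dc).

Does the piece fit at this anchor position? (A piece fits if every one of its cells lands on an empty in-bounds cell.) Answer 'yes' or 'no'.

Answer: no

Derivation:
Check each piece cell at anchor (4, 1):
  offset (0,1) -> (4,2): occupied ('#') -> FAIL
  offset (1,1) -> (5,2): empty -> OK
  offset (2,0) -> (6,1): occupied ('#') -> FAIL
  offset (2,1) -> (6,2): empty -> OK
All cells valid: no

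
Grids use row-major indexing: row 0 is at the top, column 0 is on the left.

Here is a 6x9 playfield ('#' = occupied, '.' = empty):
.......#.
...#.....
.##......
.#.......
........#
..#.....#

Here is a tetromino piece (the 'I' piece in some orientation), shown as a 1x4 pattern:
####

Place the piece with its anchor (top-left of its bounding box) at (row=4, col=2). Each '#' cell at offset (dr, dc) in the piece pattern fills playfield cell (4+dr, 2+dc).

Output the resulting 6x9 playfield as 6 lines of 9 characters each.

Fill (4+0,2+0) = (4,2)
Fill (4+0,2+1) = (4,3)
Fill (4+0,2+2) = (4,4)
Fill (4+0,2+3) = (4,5)

Answer: .......#.
...#.....
.##......
.#.......
..####..#
..#.....#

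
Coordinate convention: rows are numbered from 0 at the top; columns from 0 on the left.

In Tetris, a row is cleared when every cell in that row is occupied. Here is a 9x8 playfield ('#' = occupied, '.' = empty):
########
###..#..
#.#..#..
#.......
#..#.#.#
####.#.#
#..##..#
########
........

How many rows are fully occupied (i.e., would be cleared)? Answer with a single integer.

Answer: 2

Derivation:
Check each row:
  row 0: 0 empty cells -> FULL (clear)
  row 1: 4 empty cells -> not full
  row 2: 5 empty cells -> not full
  row 3: 7 empty cells -> not full
  row 4: 4 empty cells -> not full
  row 5: 2 empty cells -> not full
  row 6: 4 empty cells -> not full
  row 7: 0 empty cells -> FULL (clear)
  row 8: 8 empty cells -> not full
Total rows cleared: 2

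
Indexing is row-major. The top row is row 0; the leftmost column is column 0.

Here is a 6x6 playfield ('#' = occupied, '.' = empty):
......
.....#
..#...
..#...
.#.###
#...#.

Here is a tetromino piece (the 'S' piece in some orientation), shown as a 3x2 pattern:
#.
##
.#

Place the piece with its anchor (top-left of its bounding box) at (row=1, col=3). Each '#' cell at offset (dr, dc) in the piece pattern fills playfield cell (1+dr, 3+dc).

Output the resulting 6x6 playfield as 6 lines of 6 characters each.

Answer: ......
...#.#
..###.
..#.#.
.#.###
#...#.

Derivation:
Fill (1+0,3+0) = (1,3)
Fill (1+1,3+0) = (2,3)
Fill (1+1,3+1) = (2,4)
Fill (1+2,3+1) = (3,4)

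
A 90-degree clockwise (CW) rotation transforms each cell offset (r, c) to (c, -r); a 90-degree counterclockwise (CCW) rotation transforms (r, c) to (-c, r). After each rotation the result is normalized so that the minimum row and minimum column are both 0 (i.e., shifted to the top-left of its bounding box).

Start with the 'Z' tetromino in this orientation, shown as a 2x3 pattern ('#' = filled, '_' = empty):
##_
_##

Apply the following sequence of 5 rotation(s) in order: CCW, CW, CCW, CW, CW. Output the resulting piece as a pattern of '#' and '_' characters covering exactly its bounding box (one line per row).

Start:
##_
_##
After rotation 1 (CCW):
_#
##
#_
After rotation 2 (CW):
##_
_##
After rotation 3 (CCW):
_#
##
#_
After rotation 4 (CW):
##_
_##
After rotation 5 (CW):
_#
##
#_

Answer: _#
##
#_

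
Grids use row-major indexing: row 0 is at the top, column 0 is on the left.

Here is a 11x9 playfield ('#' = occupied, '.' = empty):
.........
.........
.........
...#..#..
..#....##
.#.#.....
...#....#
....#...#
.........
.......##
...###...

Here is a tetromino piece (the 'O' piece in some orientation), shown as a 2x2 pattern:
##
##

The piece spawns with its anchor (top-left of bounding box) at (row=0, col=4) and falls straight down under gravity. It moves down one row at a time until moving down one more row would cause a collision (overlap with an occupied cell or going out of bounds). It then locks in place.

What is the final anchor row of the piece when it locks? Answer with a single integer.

Answer: 5

Derivation:
Spawn at (row=0, col=4). Try each row:
  row 0: fits
  row 1: fits
  row 2: fits
  row 3: fits
  row 4: fits
  row 5: fits
  row 6: blocked -> lock at row 5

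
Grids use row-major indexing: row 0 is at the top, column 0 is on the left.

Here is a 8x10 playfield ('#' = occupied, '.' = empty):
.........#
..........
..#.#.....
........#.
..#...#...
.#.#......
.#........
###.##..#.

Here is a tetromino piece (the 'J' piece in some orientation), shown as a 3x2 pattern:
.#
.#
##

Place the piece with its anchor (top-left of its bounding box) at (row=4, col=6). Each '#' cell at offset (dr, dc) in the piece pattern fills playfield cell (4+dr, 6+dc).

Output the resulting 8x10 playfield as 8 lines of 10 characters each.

Fill (4+0,6+1) = (4,7)
Fill (4+1,6+1) = (5,7)
Fill (4+2,6+0) = (6,6)
Fill (4+2,6+1) = (6,7)

Answer: .........#
..........
..#.#.....
........#.
..#...##..
.#.#...#..
.#....##..
###.##..#.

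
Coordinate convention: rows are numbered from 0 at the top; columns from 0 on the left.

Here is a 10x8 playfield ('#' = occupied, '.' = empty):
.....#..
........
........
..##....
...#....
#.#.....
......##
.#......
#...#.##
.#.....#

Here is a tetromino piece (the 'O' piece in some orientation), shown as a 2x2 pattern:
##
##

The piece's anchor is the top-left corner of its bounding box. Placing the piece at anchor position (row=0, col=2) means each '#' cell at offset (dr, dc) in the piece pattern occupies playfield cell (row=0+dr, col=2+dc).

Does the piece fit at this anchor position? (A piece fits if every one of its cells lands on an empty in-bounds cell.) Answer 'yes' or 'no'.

Answer: yes

Derivation:
Check each piece cell at anchor (0, 2):
  offset (0,0) -> (0,2): empty -> OK
  offset (0,1) -> (0,3): empty -> OK
  offset (1,0) -> (1,2): empty -> OK
  offset (1,1) -> (1,3): empty -> OK
All cells valid: yes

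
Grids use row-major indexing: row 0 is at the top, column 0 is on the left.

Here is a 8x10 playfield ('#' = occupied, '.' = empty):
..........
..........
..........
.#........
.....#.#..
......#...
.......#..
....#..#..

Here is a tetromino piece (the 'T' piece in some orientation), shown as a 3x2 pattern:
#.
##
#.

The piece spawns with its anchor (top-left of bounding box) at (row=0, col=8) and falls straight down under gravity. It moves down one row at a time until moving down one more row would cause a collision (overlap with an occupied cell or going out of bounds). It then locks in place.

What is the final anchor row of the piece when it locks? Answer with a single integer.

Answer: 5

Derivation:
Spawn at (row=0, col=8). Try each row:
  row 0: fits
  row 1: fits
  row 2: fits
  row 3: fits
  row 4: fits
  row 5: fits
  row 6: blocked -> lock at row 5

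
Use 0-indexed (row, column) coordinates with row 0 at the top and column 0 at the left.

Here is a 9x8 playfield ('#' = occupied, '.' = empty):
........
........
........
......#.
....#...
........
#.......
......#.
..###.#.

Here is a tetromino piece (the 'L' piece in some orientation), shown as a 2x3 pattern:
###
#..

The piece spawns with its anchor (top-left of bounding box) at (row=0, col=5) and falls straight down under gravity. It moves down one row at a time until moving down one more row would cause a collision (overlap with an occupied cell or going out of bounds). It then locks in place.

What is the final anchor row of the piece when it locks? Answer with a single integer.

Spawn at (row=0, col=5). Try each row:
  row 0: fits
  row 1: fits
  row 2: fits
  row 3: blocked -> lock at row 2

Answer: 2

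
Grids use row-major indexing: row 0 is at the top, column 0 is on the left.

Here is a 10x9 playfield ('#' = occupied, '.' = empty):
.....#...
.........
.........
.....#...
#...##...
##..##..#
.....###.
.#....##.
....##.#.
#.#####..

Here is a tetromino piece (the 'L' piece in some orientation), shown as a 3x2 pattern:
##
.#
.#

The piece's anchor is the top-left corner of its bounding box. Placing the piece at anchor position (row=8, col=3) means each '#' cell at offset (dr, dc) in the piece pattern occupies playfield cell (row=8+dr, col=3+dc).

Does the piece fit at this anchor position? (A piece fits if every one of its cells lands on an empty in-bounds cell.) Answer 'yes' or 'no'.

Answer: no

Derivation:
Check each piece cell at anchor (8, 3):
  offset (0,0) -> (8,3): empty -> OK
  offset (0,1) -> (8,4): occupied ('#') -> FAIL
  offset (1,1) -> (9,4): occupied ('#') -> FAIL
  offset (2,1) -> (10,4): out of bounds -> FAIL
All cells valid: no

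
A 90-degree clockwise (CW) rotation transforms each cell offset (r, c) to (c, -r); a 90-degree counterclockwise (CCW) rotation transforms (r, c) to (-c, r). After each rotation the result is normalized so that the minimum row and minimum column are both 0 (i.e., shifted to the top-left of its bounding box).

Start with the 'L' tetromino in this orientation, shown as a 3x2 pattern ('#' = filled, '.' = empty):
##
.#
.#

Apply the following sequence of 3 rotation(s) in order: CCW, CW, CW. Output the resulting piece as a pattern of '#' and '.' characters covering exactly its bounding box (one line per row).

Start:
##
.#
.#
After rotation 1 (CCW):
###
#..
After rotation 2 (CW):
##
.#
.#
After rotation 3 (CW):
..#
###

Answer: ..#
###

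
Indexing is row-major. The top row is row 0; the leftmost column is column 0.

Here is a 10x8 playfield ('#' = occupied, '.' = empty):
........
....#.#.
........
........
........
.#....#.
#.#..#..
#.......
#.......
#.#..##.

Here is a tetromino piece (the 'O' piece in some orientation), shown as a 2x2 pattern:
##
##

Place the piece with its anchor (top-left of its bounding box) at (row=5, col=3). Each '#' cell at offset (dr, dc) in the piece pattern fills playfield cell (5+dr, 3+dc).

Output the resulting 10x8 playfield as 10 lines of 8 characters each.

Fill (5+0,3+0) = (5,3)
Fill (5+0,3+1) = (5,4)
Fill (5+1,3+0) = (6,3)
Fill (5+1,3+1) = (6,4)

Answer: ........
....#.#.
........
........
........
.#.##.#.
#.####..
#.......
#.......
#.#..##.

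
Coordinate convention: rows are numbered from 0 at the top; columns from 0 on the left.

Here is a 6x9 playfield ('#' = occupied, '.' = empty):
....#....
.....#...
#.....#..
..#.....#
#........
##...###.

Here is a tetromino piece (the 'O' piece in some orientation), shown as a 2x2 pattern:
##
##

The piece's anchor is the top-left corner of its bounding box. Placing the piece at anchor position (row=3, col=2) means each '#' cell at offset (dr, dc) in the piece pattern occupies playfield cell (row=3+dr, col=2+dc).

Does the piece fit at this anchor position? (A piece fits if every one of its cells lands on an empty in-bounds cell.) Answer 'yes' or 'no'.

Check each piece cell at anchor (3, 2):
  offset (0,0) -> (3,2): occupied ('#') -> FAIL
  offset (0,1) -> (3,3): empty -> OK
  offset (1,0) -> (4,2): empty -> OK
  offset (1,1) -> (4,3): empty -> OK
All cells valid: no

Answer: no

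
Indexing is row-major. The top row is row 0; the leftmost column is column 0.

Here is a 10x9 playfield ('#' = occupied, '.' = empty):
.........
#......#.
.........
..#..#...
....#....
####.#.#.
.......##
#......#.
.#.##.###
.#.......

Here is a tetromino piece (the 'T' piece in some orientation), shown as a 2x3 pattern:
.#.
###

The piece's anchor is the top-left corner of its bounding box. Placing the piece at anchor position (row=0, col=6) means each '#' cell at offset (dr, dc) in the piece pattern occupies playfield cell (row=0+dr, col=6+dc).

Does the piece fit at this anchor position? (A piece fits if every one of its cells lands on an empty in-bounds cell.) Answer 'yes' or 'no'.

Check each piece cell at anchor (0, 6):
  offset (0,1) -> (0,7): empty -> OK
  offset (1,0) -> (1,6): empty -> OK
  offset (1,1) -> (1,7): occupied ('#') -> FAIL
  offset (1,2) -> (1,8): empty -> OK
All cells valid: no

Answer: no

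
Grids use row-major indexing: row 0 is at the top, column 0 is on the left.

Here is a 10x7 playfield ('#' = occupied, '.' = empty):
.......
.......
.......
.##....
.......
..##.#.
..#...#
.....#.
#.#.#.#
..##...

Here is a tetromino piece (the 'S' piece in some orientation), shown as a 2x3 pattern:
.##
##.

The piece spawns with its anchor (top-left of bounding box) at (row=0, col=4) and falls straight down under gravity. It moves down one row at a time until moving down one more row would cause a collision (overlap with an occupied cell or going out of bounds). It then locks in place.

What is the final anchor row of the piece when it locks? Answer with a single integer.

Spawn at (row=0, col=4). Try each row:
  row 0: fits
  row 1: fits
  row 2: fits
  row 3: fits
  row 4: blocked -> lock at row 3

Answer: 3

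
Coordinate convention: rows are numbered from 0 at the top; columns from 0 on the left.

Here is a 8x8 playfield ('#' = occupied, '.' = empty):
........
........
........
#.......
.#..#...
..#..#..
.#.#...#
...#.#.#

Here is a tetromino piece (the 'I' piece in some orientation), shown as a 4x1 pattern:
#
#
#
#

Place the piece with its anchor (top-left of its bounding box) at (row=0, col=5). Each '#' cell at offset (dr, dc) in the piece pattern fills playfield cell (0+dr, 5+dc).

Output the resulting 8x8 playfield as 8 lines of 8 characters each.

Answer: .....#..
.....#..
.....#..
#....#..
.#..#...
..#..#..
.#.#...#
...#.#.#

Derivation:
Fill (0+0,5+0) = (0,5)
Fill (0+1,5+0) = (1,5)
Fill (0+2,5+0) = (2,5)
Fill (0+3,5+0) = (3,5)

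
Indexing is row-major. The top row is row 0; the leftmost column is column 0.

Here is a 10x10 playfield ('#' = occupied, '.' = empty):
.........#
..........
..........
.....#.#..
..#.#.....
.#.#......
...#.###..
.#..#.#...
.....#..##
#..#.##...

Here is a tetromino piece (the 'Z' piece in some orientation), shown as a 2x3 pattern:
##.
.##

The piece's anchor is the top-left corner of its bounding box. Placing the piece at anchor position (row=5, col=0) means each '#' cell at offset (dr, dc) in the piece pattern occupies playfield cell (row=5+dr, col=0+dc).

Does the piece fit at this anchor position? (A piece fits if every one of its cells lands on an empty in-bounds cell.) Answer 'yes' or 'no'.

Answer: no

Derivation:
Check each piece cell at anchor (5, 0):
  offset (0,0) -> (5,0): empty -> OK
  offset (0,1) -> (5,1): occupied ('#') -> FAIL
  offset (1,1) -> (6,1): empty -> OK
  offset (1,2) -> (6,2): empty -> OK
All cells valid: no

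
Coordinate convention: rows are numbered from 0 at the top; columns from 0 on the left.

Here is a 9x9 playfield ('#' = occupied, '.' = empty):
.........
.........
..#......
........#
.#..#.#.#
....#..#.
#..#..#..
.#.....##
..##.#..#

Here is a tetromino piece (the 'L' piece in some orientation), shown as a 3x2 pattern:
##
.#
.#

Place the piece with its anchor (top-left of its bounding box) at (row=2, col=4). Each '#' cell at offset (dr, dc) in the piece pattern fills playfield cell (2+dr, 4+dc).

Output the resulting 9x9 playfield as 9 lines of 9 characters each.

Answer: .........
.........
..#.##...
.....#..#
.#..###.#
....#..#.
#..#..#..
.#.....##
..##.#..#

Derivation:
Fill (2+0,4+0) = (2,4)
Fill (2+0,4+1) = (2,5)
Fill (2+1,4+1) = (3,5)
Fill (2+2,4+1) = (4,5)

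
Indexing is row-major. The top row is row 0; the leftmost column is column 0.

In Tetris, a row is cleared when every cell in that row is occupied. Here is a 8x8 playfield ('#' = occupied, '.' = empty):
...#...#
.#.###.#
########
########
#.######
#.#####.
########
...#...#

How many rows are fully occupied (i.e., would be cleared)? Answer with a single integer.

Check each row:
  row 0: 6 empty cells -> not full
  row 1: 3 empty cells -> not full
  row 2: 0 empty cells -> FULL (clear)
  row 3: 0 empty cells -> FULL (clear)
  row 4: 1 empty cell -> not full
  row 5: 2 empty cells -> not full
  row 6: 0 empty cells -> FULL (clear)
  row 7: 6 empty cells -> not full
Total rows cleared: 3

Answer: 3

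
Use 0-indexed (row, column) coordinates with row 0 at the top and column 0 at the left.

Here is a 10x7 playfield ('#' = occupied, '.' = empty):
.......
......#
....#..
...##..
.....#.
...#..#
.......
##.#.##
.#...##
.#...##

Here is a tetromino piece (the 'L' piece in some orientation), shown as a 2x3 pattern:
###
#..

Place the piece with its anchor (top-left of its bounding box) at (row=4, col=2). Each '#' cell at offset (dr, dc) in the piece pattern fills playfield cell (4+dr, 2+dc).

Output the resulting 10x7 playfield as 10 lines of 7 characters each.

Fill (4+0,2+0) = (4,2)
Fill (4+0,2+1) = (4,3)
Fill (4+0,2+2) = (4,4)
Fill (4+1,2+0) = (5,2)

Answer: .......
......#
....#..
...##..
..####.
..##..#
.......
##.#.##
.#...##
.#...##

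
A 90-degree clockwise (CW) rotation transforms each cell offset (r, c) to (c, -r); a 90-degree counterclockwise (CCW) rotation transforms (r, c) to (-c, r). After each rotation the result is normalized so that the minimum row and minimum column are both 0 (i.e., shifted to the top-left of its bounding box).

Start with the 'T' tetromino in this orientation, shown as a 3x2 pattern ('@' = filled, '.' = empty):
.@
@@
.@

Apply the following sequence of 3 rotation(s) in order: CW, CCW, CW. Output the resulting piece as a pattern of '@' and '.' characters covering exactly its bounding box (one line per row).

Answer: .@.
@@@

Derivation:
Start:
.@
@@
.@
After rotation 1 (CW):
.@.
@@@
After rotation 2 (CCW):
.@
@@
.@
After rotation 3 (CW):
.@.
@@@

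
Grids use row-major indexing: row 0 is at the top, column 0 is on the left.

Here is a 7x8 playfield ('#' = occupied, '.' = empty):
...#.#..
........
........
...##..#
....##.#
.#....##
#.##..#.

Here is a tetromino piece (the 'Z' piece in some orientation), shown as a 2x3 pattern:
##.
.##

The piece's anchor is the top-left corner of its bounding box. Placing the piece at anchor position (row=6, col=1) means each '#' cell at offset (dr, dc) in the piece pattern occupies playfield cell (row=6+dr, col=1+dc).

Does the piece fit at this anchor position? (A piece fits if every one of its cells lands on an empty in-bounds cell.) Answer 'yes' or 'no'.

Check each piece cell at anchor (6, 1):
  offset (0,0) -> (6,1): empty -> OK
  offset (0,1) -> (6,2): occupied ('#') -> FAIL
  offset (1,1) -> (7,2): out of bounds -> FAIL
  offset (1,2) -> (7,3): out of bounds -> FAIL
All cells valid: no

Answer: no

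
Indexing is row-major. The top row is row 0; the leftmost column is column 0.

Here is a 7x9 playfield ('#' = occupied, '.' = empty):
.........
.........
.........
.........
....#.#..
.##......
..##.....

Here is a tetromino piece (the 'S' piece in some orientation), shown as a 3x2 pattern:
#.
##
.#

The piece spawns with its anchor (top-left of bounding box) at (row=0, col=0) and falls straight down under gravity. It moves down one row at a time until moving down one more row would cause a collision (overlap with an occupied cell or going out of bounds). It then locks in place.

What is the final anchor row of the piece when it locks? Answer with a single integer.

Spawn at (row=0, col=0). Try each row:
  row 0: fits
  row 1: fits
  row 2: fits
  row 3: blocked -> lock at row 2

Answer: 2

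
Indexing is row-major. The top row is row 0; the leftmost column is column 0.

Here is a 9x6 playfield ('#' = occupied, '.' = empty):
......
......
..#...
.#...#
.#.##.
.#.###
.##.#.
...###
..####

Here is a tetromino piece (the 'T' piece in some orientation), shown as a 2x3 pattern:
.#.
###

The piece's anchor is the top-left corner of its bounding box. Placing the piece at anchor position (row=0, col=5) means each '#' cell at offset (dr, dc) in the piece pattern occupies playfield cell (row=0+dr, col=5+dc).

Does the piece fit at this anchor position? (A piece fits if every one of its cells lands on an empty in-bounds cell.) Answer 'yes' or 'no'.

Answer: no

Derivation:
Check each piece cell at anchor (0, 5):
  offset (0,1) -> (0,6): out of bounds -> FAIL
  offset (1,0) -> (1,5): empty -> OK
  offset (1,1) -> (1,6): out of bounds -> FAIL
  offset (1,2) -> (1,7): out of bounds -> FAIL
All cells valid: no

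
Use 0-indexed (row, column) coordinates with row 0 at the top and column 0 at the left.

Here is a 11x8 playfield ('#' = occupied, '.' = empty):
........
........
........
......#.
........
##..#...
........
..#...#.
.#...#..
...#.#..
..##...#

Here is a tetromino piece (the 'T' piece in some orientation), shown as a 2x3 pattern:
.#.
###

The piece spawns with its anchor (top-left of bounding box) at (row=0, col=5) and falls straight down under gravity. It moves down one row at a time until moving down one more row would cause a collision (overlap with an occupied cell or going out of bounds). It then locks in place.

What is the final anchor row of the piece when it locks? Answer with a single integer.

Spawn at (row=0, col=5). Try each row:
  row 0: fits
  row 1: fits
  row 2: blocked -> lock at row 1

Answer: 1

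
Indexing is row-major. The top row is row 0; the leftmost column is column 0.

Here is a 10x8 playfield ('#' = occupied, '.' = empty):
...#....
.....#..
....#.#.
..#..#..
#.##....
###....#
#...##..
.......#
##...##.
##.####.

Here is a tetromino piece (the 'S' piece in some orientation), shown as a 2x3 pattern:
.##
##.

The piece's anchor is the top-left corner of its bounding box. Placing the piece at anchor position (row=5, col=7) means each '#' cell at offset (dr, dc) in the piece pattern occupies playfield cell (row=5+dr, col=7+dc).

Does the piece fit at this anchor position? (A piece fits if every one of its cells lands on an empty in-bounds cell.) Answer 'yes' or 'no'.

Check each piece cell at anchor (5, 7):
  offset (0,1) -> (5,8): out of bounds -> FAIL
  offset (0,2) -> (5,9): out of bounds -> FAIL
  offset (1,0) -> (6,7): empty -> OK
  offset (1,1) -> (6,8): out of bounds -> FAIL
All cells valid: no

Answer: no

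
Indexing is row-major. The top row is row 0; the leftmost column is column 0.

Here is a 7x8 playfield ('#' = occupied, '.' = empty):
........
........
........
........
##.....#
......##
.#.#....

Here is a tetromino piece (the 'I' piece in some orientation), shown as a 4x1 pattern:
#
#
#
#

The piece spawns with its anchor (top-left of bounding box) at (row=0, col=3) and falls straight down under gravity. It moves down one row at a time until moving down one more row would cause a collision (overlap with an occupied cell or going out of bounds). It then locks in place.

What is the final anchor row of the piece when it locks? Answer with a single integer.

Spawn at (row=0, col=3). Try each row:
  row 0: fits
  row 1: fits
  row 2: fits
  row 3: blocked -> lock at row 2

Answer: 2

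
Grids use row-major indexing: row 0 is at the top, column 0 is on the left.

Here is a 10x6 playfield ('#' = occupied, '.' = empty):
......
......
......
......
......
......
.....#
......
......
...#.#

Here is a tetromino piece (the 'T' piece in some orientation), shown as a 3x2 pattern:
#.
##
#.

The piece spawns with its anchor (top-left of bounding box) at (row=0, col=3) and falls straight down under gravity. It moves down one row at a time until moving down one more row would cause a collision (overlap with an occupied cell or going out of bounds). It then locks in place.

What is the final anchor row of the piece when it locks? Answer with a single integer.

Answer: 6

Derivation:
Spawn at (row=0, col=3). Try each row:
  row 0: fits
  row 1: fits
  row 2: fits
  row 3: fits
  row 4: fits
  row 5: fits
  row 6: fits
  row 7: blocked -> lock at row 6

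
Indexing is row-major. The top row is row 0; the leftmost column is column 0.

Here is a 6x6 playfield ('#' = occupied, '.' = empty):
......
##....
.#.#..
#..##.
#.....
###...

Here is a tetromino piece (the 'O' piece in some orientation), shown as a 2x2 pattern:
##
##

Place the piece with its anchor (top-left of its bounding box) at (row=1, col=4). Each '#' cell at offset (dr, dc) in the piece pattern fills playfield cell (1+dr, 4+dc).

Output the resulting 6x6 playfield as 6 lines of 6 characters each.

Fill (1+0,4+0) = (1,4)
Fill (1+0,4+1) = (1,5)
Fill (1+1,4+0) = (2,4)
Fill (1+1,4+1) = (2,5)

Answer: ......
##..##
.#.###
#..##.
#.....
###...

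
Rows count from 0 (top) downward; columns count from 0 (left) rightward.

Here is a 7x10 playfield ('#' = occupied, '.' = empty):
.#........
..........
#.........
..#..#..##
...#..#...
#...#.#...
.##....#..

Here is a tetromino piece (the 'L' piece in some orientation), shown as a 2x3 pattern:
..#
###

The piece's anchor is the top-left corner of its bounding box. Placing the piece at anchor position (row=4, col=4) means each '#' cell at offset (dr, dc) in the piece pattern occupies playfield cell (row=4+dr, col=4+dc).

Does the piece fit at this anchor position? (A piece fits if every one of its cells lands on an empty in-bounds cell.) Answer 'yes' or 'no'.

Answer: no

Derivation:
Check each piece cell at anchor (4, 4):
  offset (0,2) -> (4,6): occupied ('#') -> FAIL
  offset (1,0) -> (5,4): occupied ('#') -> FAIL
  offset (1,1) -> (5,5): empty -> OK
  offset (1,2) -> (5,6): occupied ('#') -> FAIL
All cells valid: no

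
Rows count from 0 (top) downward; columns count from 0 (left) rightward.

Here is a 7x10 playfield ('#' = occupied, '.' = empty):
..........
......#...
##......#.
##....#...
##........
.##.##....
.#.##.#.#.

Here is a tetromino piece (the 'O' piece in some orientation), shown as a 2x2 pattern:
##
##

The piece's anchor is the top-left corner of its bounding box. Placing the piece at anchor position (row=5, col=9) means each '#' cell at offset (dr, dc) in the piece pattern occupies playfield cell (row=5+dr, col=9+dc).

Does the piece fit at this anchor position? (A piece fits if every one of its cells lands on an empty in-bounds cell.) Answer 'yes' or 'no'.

Answer: no

Derivation:
Check each piece cell at anchor (5, 9):
  offset (0,0) -> (5,9): empty -> OK
  offset (0,1) -> (5,10): out of bounds -> FAIL
  offset (1,0) -> (6,9): empty -> OK
  offset (1,1) -> (6,10): out of bounds -> FAIL
All cells valid: no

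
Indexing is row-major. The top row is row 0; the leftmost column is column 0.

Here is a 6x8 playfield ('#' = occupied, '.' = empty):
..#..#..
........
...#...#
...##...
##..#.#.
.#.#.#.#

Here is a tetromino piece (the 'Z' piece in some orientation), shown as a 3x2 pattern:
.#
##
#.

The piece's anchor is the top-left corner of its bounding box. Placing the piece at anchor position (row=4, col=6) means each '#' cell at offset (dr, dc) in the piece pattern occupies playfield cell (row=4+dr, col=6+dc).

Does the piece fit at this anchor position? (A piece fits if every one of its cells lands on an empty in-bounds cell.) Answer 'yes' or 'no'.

Check each piece cell at anchor (4, 6):
  offset (0,1) -> (4,7): empty -> OK
  offset (1,0) -> (5,6): empty -> OK
  offset (1,1) -> (5,7): occupied ('#') -> FAIL
  offset (2,0) -> (6,6): out of bounds -> FAIL
All cells valid: no

Answer: no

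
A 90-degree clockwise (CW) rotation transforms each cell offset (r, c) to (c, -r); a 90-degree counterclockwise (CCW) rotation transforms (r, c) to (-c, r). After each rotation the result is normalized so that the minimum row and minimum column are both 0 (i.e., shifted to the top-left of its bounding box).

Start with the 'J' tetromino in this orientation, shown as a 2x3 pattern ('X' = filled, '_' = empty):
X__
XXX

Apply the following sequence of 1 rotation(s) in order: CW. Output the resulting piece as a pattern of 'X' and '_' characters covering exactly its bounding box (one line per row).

Start:
X__
XXX
After rotation 1 (CW):
XX
X_
X_

Answer: XX
X_
X_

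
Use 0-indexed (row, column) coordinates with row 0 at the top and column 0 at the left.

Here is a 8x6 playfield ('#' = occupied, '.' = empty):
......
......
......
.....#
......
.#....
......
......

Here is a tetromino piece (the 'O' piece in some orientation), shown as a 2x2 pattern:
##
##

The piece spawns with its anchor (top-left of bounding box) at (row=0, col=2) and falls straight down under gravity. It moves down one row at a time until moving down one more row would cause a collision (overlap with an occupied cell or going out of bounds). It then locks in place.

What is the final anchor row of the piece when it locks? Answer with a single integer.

Answer: 6

Derivation:
Spawn at (row=0, col=2). Try each row:
  row 0: fits
  row 1: fits
  row 2: fits
  row 3: fits
  row 4: fits
  row 5: fits
  row 6: fits
  row 7: blocked -> lock at row 6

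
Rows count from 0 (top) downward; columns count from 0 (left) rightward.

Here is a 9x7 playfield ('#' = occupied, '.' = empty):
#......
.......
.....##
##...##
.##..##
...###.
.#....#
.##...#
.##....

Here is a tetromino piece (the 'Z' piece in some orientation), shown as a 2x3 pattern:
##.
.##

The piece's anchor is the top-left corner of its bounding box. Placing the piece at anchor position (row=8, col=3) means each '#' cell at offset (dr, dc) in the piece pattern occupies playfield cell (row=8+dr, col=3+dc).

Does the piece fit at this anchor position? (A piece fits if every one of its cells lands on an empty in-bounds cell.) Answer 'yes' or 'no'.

Answer: no

Derivation:
Check each piece cell at anchor (8, 3):
  offset (0,0) -> (8,3): empty -> OK
  offset (0,1) -> (8,4): empty -> OK
  offset (1,1) -> (9,4): out of bounds -> FAIL
  offset (1,2) -> (9,5): out of bounds -> FAIL
All cells valid: no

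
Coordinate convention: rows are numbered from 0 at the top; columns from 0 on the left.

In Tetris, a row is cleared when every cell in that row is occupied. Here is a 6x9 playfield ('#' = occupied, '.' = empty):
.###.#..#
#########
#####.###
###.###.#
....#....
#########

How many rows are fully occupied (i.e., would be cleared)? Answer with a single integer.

Answer: 2

Derivation:
Check each row:
  row 0: 4 empty cells -> not full
  row 1: 0 empty cells -> FULL (clear)
  row 2: 1 empty cell -> not full
  row 3: 2 empty cells -> not full
  row 4: 8 empty cells -> not full
  row 5: 0 empty cells -> FULL (clear)
Total rows cleared: 2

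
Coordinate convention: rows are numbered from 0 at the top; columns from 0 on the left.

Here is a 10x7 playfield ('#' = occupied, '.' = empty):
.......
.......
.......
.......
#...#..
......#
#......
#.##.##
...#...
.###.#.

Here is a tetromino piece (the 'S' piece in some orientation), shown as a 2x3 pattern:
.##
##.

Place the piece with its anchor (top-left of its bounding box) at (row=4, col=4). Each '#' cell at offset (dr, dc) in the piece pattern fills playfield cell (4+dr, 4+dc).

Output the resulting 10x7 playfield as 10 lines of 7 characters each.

Fill (4+0,4+1) = (4,5)
Fill (4+0,4+2) = (4,6)
Fill (4+1,4+0) = (5,4)
Fill (4+1,4+1) = (5,5)

Answer: .......
.......
.......
.......
#...###
....###
#......
#.##.##
...#...
.###.#.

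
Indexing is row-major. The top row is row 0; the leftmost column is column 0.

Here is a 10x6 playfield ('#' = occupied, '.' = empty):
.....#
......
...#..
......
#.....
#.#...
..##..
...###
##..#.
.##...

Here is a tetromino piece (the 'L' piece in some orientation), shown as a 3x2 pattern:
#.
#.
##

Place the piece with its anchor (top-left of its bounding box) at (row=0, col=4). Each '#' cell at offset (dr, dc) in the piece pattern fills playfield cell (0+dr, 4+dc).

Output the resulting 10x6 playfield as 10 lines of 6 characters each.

Fill (0+0,4+0) = (0,4)
Fill (0+1,4+0) = (1,4)
Fill (0+2,4+0) = (2,4)
Fill (0+2,4+1) = (2,5)

Answer: ....##
....#.
...###
......
#.....
#.#...
..##..
...###
##..#.
.##...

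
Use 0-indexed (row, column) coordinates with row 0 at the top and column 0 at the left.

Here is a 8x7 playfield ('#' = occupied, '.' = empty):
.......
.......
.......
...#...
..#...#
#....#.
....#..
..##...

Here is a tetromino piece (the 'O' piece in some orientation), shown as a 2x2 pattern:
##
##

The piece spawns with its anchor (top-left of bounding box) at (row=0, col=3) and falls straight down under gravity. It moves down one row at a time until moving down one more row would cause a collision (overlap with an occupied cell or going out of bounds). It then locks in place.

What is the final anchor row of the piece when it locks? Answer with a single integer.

Answer: 1

Derivation:
Spawn at (row=0, col=3). Try each row:
  row 0: fits
  row 1: fits
  row 2: blocked -> lock at row 1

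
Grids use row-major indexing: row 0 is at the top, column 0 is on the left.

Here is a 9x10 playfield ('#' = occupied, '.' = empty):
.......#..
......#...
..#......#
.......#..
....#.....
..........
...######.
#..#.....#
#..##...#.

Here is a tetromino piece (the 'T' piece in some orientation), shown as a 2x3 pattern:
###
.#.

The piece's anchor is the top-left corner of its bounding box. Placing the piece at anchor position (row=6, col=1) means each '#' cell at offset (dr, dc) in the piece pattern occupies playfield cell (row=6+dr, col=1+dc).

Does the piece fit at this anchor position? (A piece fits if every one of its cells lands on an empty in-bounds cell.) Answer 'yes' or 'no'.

Check each piece cell at anchor (6, 1):
  offset (0,0) -> (6,1): empty -> OK
  offset (0,1) -> (6,2): empty -> OK
  offset (0,2) -> (6,3): occupied ('#') -> FAIL
  offset (1,1) -> (7,2): empty -> OK
All cells valid: no

Answer: no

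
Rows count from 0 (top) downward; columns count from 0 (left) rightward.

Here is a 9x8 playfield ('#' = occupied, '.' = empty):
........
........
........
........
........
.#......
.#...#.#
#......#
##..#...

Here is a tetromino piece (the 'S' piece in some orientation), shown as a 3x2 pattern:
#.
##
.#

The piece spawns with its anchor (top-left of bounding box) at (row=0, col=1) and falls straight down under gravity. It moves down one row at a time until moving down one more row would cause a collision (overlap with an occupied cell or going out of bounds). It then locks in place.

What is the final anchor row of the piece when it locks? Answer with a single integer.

Spawn at (row=0, col=1). Try each row:
  row 0: fits
  row 1: fits
  row 2: fits
  row 3: fits
  row 4: blocked -> lock at row 3

Answer: 3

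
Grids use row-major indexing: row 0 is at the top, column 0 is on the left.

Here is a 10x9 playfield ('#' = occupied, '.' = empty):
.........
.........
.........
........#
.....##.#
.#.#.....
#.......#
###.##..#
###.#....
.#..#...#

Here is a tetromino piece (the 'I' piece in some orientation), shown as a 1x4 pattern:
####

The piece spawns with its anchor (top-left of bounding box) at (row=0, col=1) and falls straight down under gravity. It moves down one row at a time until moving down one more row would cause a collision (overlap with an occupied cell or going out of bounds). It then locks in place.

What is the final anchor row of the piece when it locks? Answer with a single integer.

Spawn at (row=0, col=1). Try each row:
  row 0: fits
  row 1: fits
  row 2: fits
  row 3: fits
  row 4: fits
  row 5: blocked -> lock at row 4

Answer: 4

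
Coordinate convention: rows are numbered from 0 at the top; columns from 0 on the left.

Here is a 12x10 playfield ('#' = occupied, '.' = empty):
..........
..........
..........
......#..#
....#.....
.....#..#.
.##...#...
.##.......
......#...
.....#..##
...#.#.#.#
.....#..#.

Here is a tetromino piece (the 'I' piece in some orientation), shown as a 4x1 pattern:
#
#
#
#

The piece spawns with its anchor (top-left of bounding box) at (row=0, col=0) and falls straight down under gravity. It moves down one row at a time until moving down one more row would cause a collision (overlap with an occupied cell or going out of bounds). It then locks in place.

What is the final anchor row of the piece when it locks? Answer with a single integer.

Spawn at (row=0, col=0). Try each row:
  row 0: fits
  row 1: fits
  row 2: fits
  row 3: fits
  row 4: fits
  row 5: fits
  row 6: fits
  row 7: fits
  row 8: fits
  row 9: blocked -> lock at row 8

Answer: 8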